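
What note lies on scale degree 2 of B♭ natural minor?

C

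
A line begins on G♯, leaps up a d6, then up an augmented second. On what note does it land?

A diminished sixth up from G# is Eb (letter E, 7 semitones up).
An augmented second up from Eb is F# (letter F, 3 semitones up).

F#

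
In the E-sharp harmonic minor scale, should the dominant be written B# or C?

B#

Each scale degree takes a distinct letter name. Degree 5 of a scale on E must use the letter B.
B# and C are enharmonically the same pitch, but only B# uses the letter B, so it is the correct spelling here.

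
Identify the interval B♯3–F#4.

diminished fifth

The letter names run B→F, a span of 4 letter steps, so the interval is some kind of fifth.
B# to F# is 6 semitones. A perfect fifth is 7, so 6 makes it diminished.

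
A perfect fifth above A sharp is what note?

E#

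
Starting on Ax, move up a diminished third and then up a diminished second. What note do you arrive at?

A diminished third up from A## is C# (letter C, 2 semitones up).
A diminished second up from C# is Db (letter D, 0 semitones up).

Db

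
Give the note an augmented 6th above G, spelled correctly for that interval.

A sixth above G lands on the letter E.
An augmented sixth spans 10 semitones, so G moves to pitch class 5. On the letter E that is E#.

E#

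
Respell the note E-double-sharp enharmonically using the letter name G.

Gb

E## is pitch class 6. The letter G alone is pitch class 7.
To reach pitch class 6 from G requires an offset of -1 semitone, i.e. flat: Gb.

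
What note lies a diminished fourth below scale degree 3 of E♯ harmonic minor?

D##

Scale degree 3 of E# harmonic minor is G#.
A diminished fourth (4 semitones) below G# lands on the letter D, giving D##.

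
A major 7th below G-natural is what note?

Ab

G down a major seventh is Ab, so the target letter is A.
From G, a major seventh is 11 semitones down: Ab.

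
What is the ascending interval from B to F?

diminished fifth

The letter names run B→F, a span of 4 letter steps, so the interval is some kind of fifth.
B to F is 6 semitones. A perfect fifth is 7, so 6 makes it diminished.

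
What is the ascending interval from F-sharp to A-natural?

minor third

The letter names run F→A, a span of 2 letter steps, so the interval is some kind of third.
F# to A is 3 semitones. A major third is 4, so 3 makes it minor.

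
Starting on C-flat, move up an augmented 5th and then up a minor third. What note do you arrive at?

Bb

An augmented fifth up from Cb is G (letter G, 8 semitones up).
A minor third up from G is Bb (letter B, 3 semitones up).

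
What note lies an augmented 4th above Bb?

A fourth above B lands on the letter E.
An augmented fourth spans 6 semitones, so Bb moves to pitch class 4. On the letter E that is E.

E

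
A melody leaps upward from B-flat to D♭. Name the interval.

minor third

The letter names run B→D, a span of 2 letter steps, so the interval is some kind of third.
Bb to Db is 3 semitones. A major third is 4, so 3 makes it minor.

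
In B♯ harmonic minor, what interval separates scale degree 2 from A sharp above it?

Scale degree 2 of B# harmonic minor is C##.
C## up to A#: letters C→A make it a sixth; 8 semitones makes it minor.

minor sixth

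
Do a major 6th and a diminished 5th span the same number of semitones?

No

A major sixth spans 9 semitones; a diminished fifth spans 6.
The spans differ, so they are not enharmonic equivalents.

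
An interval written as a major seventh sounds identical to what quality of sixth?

doubly augmented

A major seventh spans 11 semitones.
A sixth spanning 11 semitones is doubly augmented (the major sixth is 9).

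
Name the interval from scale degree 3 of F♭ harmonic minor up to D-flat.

augmented fourth

Scale degree 3 of Fb harmonic minor is Abb.
Abb up to Db: letters A→D make it a fourth; 6 semitones makes it augmented.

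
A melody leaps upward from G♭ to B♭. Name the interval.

major third

The letter names run G→B, a span of 2 letter steps, so the interval is some kind of third.
Gb to Bb is 4 semitones. A major third is 4, so 4 makes it major.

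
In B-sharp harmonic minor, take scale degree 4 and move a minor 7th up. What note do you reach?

D#

Scale degree 4 of B# harmonic minor is E#.
A minor seventh (10 semitones) above E# lands on the letter D, giving D#.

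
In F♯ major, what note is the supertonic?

G#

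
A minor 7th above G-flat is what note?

A seventh above G lands on the letter F.
A minor seventh spans 10 semitones, so Gb moves to pitch class 4. On the letter F that is Fb.

Fb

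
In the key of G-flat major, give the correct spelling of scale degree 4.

Cb

The Gb major scale runs Gb Ab Bb Cb Db Eb F.
Degree 4 is Cb.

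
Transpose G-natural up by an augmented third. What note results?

B#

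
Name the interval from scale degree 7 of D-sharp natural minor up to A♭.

Scale degree 7 of D# natural minor is C#.
C# up to Ab: letters C→A make it a sixth; 7 semitones makes it diminished.

diminished sixth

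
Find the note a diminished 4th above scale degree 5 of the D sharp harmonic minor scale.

D

Scale degree 5 of D# harmonic minor is A#.
A diminished fourth (4 semitones) above A# lands on the letter D, giving D.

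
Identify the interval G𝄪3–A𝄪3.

The letter names run G→A, a span of 1 letter step, so the interval is some kind of second.
G## to A## is 2 semitones. A major second is 2, so 2 makes it major.

major second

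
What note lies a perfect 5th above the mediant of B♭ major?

A

The mediant of Bb major is D.
A perfect fifth (7 semitones) above D lands on the letter A, giving A.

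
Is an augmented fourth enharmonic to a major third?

No

An augmented fourth spans 6 semitones; a major third spans 4.
The spans differ, so they are not enharmonic equivalents.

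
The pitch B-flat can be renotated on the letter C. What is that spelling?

Bb is pitch class 10. The letter C alone is pitch class 0.
To reach pitch class 10 from C requires an offset of -2 semitones, i.e. double flat: Cbb.

Cbb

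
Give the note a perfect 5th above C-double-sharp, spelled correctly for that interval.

G##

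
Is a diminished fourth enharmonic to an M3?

A diminished fourth spans 4 semitones; a major third spans 4.
They are enharmonically equivalent.

Yes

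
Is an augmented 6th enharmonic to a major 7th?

No

An augmented sixth spans 10 semitones; a major seventh spans 11.
The spans differ, so they are not enharmonic equivalents.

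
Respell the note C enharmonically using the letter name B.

C is pitch class 0. The letter B alone is pitch class 11.
To reach pitch class 0 from B requires an offset of +1 semitone, i.e. sharp: B#.

B#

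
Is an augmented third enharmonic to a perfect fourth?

An augmented third spans 5 semitones; a perfect fourth spans 5.
They are enharmonically equivalent.

Yes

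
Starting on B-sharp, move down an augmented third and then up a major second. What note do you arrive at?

A

An augmented third down from B# is G (letter G, 5 semitones down).
A major second up from G is A (letter A, 2 semitones up).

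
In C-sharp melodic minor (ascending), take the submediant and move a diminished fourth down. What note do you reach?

The submediant of C# melodic minor (ascending) is A#.
A diminished fourth (4 semitones) below A# lands on the letter E, giving E##.

E##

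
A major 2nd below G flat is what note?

Fb

G down a major second is F, so the target letter is F.
From Gb, a major second is 2 semitones down: Fb.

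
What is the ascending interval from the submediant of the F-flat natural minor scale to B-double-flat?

The submediant of Fb natural minor is Dbb.
Dbb up to Bbb: letters D→B make it a sixth; 9 semitones makes it major.

major sixth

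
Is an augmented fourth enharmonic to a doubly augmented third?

Yes

An augmented fourth spans 6 semitones; a doubly augmented third spans 6.
They are enharmonically equivalent.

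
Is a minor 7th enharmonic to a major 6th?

A minor seventh spans 10 semitones; a major sixth spans 9.
The spans differ, so they are not enharmonic equivalents.

No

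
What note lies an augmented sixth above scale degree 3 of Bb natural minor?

Scale degree 3 of Bb natural minor is Db.
An augmented sixth (10 semitones) above Db lands on the letter B, giving B.

B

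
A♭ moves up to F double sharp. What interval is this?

Counting letters A–B–C–D–E–F gives a sixth.
Ab→F## = 11 semitones, 2 wider than the major sixth (9), so doubly augmented.

doubly augmented sixth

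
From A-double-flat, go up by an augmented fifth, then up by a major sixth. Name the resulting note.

C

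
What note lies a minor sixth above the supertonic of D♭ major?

The supertonic of Db major is Eb.
A minor sixth (8 semitones) above Eb lands on the letter C, giving Cb.

Cb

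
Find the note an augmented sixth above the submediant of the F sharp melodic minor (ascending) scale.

B##

The submediant of F# melodic minor (ascending) is D#.
An augmented sixth (10 semitones) above D# lands on the letter B, giving B##.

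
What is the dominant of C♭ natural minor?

Degree 5 takes the letter 4 steps above C, which is G.
In natural minor, degree 5 sits 7 semitones above the tonic. Cb + 7 semitones is pitch class 6, spelled on G as Gb.

Gb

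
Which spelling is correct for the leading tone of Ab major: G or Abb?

G

Each scale degree takes a distinct letter name. Degree 7 of a scale on A must use the letter G.
G and Abb are enharmonically the same pitch, but only G uses the letter G, so it is the correct spelling here.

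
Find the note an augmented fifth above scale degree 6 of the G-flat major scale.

Scale degree 6 of Gb major is Eb.
An augmented fifth (8 semitones) above Eb lands on the letter B, giving B.

B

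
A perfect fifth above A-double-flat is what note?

Ebb

A fifth above A lands on the letter E.
A perfect fifth spans 7 semitones, so Abb moves to pitch class 2. On the letter E that is Ebb.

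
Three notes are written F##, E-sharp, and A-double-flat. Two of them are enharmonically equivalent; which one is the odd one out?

E#

In 12-tone equal temperament, enharmonic equivalents share a pitch class. F## is pitch class 7; E# is pitch class 5; Abb is pitch class 7.
F## and Abb share pitch class 7, while E# is pitch class 5.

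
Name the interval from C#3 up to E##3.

augmented third

Counting letters C–D–E gives a third.
C#→E## = 5 semitones, 1 wider than the major third (4), so augmented.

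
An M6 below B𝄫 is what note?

Dbb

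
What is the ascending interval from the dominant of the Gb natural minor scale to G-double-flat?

The dominant of Gb natural minor is Db.
Db up to Gbb: letters D→G make it a fourth; 4 semitones makes it diminished.

diminished fourth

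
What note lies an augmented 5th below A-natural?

A fifth below A lands on the letter D.
An augmented fifth spans 8 semitones, so A moves to pitch class 1. On the letter D that is Db.

Db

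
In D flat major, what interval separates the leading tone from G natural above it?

The leading tone of Db major is C.
C up to G: letters C→G make it a fifth; 7 semitones makes it perfect.

perfect fifth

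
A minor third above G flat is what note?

G up a major third is B, so the target letter is B.
From Gb, a minor third is 3 semitones up: Bbb.

Bbb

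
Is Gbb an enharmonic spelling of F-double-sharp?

Two spellings are enharmonically equivalent only if they share a pitch class.
Here Gbb → 5, F## → 7; 5 ≠ 7, so they are not.

No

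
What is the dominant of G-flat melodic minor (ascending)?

Degree 5 takes the letter 4 steps above G, which is D.
In melodic minor (ascending), degree 5 sits 7 semitones above the tonic. Gb + 7 semitones is pitch class 1, spelled on D as Db.

Db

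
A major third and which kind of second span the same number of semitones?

A major third spans 4 semitones.
A second spanning 4 semitones is doubly augmented (the major second is 2).

doubly augmented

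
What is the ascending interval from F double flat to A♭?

augmented third

The letter names run F→A, a span of 2 letter steps, so the interval is some kind of third.
Fbb to Ab is 5 semitones. A major third is 4, so 5 makes it augmented.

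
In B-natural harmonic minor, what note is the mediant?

D

Degree 3 takes the letter 2 steps above B, which is D.
In harmonic minor, degree 3 sits 3 semitones above the tonic. B + 3 semitones is pitch class 2, spelled on D as D.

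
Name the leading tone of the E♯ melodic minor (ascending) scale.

D##

The E# melodic minor (ascending) scale runs E# F## G# A# B# C## D##.
Degree 7 is D##.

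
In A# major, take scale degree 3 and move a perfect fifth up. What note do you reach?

G##

Scale degree 3 of A# major is C##.
A perfect fifth (7 semitones) above C## lands on the letter G, giving G##.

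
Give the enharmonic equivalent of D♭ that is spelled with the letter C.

Plain C sits 1 semitone below Db, so on the letter C the same pitch needs a sharp: C#.

C#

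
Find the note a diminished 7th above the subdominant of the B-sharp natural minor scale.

The subdominant of B# natural minor is E#.
A diminished seventh (9 semitones) above E# lands on the letter D, giving D.

D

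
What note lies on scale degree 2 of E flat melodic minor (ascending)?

F

The Eb melodic minor (ascending) scale runs Eb F Gb Ab Bb C D.
Degree 2 is F.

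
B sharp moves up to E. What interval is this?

diminished fourth

The letter names run B→E, a span of 3 letter steps, so the interval is some kind of fourth.
B# to E is 4 semitones. A perfect fourth is 5, so 4 makes it diminished.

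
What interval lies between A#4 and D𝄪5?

augmented fourth

The letter names run A→D, a span of 3 letter steps, so the interval is some kind of fourth.
A# to D## is 6 semitones. A perfect fourth is 5, so 6 makes it augmented.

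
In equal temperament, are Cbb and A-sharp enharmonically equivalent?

Yes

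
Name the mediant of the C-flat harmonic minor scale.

Ebb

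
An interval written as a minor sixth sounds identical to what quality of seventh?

doubly diminished

A minor sixth spans 8 semitones.
A seventh spanning 8 semitones is doubly diminished (the major seventh is 11).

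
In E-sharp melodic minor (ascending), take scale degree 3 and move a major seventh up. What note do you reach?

Scale degree 3 of E# melodic minor (ascending) is G#.
A major seventh (11 semitones) above G# lands on the letter F, giving F##.

F##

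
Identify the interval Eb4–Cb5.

minor sixth

Counting letters E–F–G–A–B–C gives a sixth.
Eb→Cb = 8 semitones, 1 narrower than the major sixth (9), so minor.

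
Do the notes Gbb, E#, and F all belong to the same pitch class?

Gbb = pitch class 5 and E# = pitch class 5 and F = pitch class 5 — the same pitch class, so they are enharmonic equivalents.

Yes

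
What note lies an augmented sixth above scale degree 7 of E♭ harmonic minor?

B#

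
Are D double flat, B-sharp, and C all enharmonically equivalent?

Yes

Dbb is pitch class 0; B# is pitch class 0; C is pitch class 0.
All spellings map to pitch class 0, so they are enharmonically equivalent.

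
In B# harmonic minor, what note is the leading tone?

Degree 7 takes the letter 6 steps above B, which is A.
In harmonic minor, degree 7 sits 11 semitones above the tonic. B# + 11 semitones is pitch class 11, spelled on A as A##.

A##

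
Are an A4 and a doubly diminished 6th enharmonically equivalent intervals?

Yes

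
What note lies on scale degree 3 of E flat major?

G

The Eb major scale runs Eb F G Ab Bb C D.
Degree 3 is G.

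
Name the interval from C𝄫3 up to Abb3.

The letter names run C→A, a span of 5 letter steps, so the interval is some kind of sixth.
Cbb to Abb is 9 semitones. A major sixth is 9, so 9 makes it major.

major sixth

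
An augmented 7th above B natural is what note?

A seventh above B lands on the letter A.
An augmented seventh spans 12 semitones, so B moves to pitch class 11. On the letter A that is A##.

A##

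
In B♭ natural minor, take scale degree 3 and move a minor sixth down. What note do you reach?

F

Scale degree 3 of Bb natural minor is Db.
A minor sixth (8 semitones) below Db lands on the letter F, giving F.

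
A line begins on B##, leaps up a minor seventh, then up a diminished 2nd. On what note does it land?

B

A minor seventh up from B## is A## (letter A, 10 semitones up).
A diminished second up from A## is B (letter B, 0 semitones up).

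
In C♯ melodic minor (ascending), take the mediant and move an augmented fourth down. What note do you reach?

Bb

The mediant of C# melodic minor (ascending) is E.
An augmented fourth (6 semitones) below E lands on the letter B, giving Bb.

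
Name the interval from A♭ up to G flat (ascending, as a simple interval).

The letter names run A→G, a span of 6 letter steps, so the interval is some kind of seventh.
Ab to Gb is 10 semitones. A major seventh is 11, so 10 makes it minor.

minor seventh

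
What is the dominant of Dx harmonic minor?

A##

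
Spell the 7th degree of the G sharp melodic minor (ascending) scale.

F##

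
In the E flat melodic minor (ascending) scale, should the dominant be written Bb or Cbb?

Each scale degree takes a distinct letter name. Degree 5 of a scale on E must use the letter B.
Bb and Cbb are enharmonically the same pitch, but only Bb uses the letter B, so it is the correct spelling here.

Bb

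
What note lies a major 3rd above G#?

A third above G lands on the letter B.
A major third spans 4 semitones, so G# moves to pitch class 0. On the letter B that is B#.

B#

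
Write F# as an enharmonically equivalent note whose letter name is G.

F# is pitch class 6. The letter G alone is pitch class 7.
To reach pitch class 6 from G requires an offset of -1 semitone, i.e. flat: Gb.

Gb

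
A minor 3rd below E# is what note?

A third below E lands on the letter C.
A minor third spans 3 semitones, so E# moves to pitch class 2. On the letter C that is C##.

C##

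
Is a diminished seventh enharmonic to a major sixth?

A diminished seventh spans 9 semitones; a major sixth spans 9.
They are enharmonically equivalent.

Yes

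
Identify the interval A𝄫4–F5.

Counting letters A–B–C–D–E–F gives a sixth.
Abb→F = 10 semitones, 1 wider than the major sixth (9), so augmented.

augmented sixth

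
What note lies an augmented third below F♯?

A third below F lands on the letter D.
An augmented third spans 5 semitones, so F# moves to pitch class 1. On the letter D that is Db.

Db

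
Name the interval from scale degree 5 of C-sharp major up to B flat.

diminished third

Scale degree 5 of C# major is G#.
G# up to Bb: letters G→B make it a third; 2 semitones makes it diminished.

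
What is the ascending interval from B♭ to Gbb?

diminished sixth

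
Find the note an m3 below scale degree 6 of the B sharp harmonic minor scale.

Scale degree 6 of B# harmonic minor is G#.
A minor third (3 semitones) below G# lands on the letter E, giving E#.

E#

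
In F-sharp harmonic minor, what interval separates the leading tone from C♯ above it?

minor sixth

The leading tone of F# harmonic minor is E#.
E# up to C#: letters E→C make it a sixth; 8 semitones makes it minor.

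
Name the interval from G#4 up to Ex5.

The letter names run G→E, a span of 5 letter steps, so the interval is some kind of sixth.
G# to E## is 10 semitones. A major sixth is 9, so 10 makes it augmented.

augmented sixth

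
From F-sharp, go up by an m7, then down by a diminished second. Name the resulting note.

D##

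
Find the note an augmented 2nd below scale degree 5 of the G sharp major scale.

Scale degree 5 of G# major is D#.
An augmented second (3 semitones) below D# lands on the letter C, giving C.

C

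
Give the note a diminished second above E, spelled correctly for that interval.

Fb

E up a major second is F#, so the target letter is F.
From E, a diminished second is 0 semitones up: Fb.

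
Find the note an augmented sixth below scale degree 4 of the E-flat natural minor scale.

Cbb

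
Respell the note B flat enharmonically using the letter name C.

Cbb

Plain C sits 2 semitones above Bb, so on the letter C the same pitch needs a double flat: Cbb.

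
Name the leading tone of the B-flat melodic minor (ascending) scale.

Degree 7 takes the letter 6 steps above B, which is A.
In melodic minor (ascending), degree 7 sits 11 semitones above the tonic. Bb + 11 semitones is pitch class 9, spelled on A as A.

A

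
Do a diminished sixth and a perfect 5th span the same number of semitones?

A diminished sixth spans 7 semitones; a perfect fifth spans 7.
They are enharmonically equivalent.

Yes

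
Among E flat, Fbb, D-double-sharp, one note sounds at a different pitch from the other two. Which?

D##

In 12-tone equal temperament, enharmonic equivalents share a pitch class. Eb is pitch class 3; Fbb is pitch class 3; D## is pitch class 4.
Eb and Fbb share pitch class 3, while D## is pitch class 4.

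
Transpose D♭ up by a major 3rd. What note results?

A third above D lands on the letter F.
A major third spans 4 semitones, so Db moves to pitch class 5. On the letter F that is F.

F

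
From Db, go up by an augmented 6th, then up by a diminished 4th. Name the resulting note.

Eb

An augmented sixth up from Db is B (letter B, 10 semitones up).
A diminished fourth up from B is Eb (letter E, 4 semitones up).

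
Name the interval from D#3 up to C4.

Counting letters D–E–F–G–A–B–C gives a seventh.
D#→C = 9 semitones, 2 narrower than the major seventh (11), so diminished.

diminished seventh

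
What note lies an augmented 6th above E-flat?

E up a major sixth is C#, so the target letter is C.
From Eb, an augmented sixth is 10 semitones up: C#.

C#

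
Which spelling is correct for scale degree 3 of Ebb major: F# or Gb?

Each scale degree takes a distinct letter name. Degree 3 of a scale on E must use the letter G.
Gb and F# are enharmonically the same pitch, but only Gb uses the letter G, so it is the correct spelling here.

Gb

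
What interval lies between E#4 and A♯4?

perfect fourth

The letter names run E→A, a span of 3 letter steps, so the interval is some kind of fourth.
E# to A# is 5 semitones. A perfect fourth is 5, so 5 makes it perfect.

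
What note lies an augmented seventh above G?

G up a major seventh is F#, so the target letter is F.
From G, an augmented seventh is 12 semitones up: F##.

F##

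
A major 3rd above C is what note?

A third above C lands on the letter E.
A major third spans 4 semitones, so C moves to pitch class 4. On the letter E that is E.

E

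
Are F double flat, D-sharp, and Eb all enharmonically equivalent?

Fbb is pitch class 3; D# is pitch class 3; Eb is pitch class 3.
All spellings map to pitch class 3, so they are enharmonically equivalent.

Yes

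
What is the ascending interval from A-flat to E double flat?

The letter names run A→E, a span of 4 letter steps, so the interval is some kind of fifth.
Ab to Ebb is 6 semitones. A perfect fifth is 7, so 6 makes it diminished.

diminished fifth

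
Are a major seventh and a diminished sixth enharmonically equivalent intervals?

No

A major seventh spans 11 semitones; a diminished sixth spans 7.
The spans differ, so they are not enharmonic equivalents.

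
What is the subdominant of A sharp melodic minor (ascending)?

Degree 4 takes the letter 3 steps above A, which is D.
In melodic minor (ascending), degree 4 sits 5 semitones above the tonic. A# + 5 semitones is pitch class 3, spelled on D as D#.

D#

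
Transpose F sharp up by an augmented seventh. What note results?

E##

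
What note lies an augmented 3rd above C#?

E##

C up a major third is E, so the target letter is E.
From C#, an augmented third is 5 semitones up: E##.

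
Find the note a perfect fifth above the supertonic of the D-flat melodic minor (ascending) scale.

The supertonic of Db melodic minor (ascending) is Eb.
A perfect fifth (7 semitones) above Eb lands on the letter B, giving Bb.

Bb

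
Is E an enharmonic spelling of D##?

Yes

E is pitch class 4; D## is pitch class 4.
All spellings map to pitch class 4, so they are enharmonically equivalent.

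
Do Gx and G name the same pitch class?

G## is pitch class 9; G is pitch class 7.
The pitch classes differ (9 vs. 7), so they are not enharmonic equivalents.

No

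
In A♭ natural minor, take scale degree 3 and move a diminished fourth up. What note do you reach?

Scale degree 3 of Ab natural minor is Cb.
A diminished fourth (4 semitones) above Cb lands on the letter F, giving Fbb.

Fbb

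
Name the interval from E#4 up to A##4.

augmented fourth

The letter names run E→A, a span of 3 letter steps, so the interval is some kind of fourth.
E# to A## is 6 semitones. A perfect fourth is 5, so 6 makes it augmented.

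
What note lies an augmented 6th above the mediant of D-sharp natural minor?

D##

The mediant of D# natural minor is F#.
An augmented sixth (10 semitones) above F# lands on the letter D, giving D##.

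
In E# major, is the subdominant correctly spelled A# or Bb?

Each scale degree takes a distinct letter name. Degree 4 of a scale on E must use the letter A.
A# and Bb are enharmonically the same pitch, but only A# uses the letter A, so it is the correct spelling here.

A#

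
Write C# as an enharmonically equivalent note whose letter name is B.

Plain B sits 2 semitones below C#, so on the letter B the same pitch needs a double sharp: B##.

B##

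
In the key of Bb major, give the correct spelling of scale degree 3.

Degree 3 takes the letter 2 steps above B, which is D.
In major, degree 3 sits 4 semitones above the tonic. Bb + 4 semitones is pitch class 2, spelled on D as D.

D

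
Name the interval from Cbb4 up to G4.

doubly augmented fifth

Counting letters C–D–E–F–G gives a fifth.
Cbb→G = 9 semitones, 2 wider than the perfect fifth (7), so doubly augmented.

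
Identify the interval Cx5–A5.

diminished sixth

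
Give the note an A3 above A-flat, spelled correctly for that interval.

C#

A third above A lands on the letter C.
An augmented third spans 5 semitones, so Ab moves to pitch class 1. On the letter C that is C#.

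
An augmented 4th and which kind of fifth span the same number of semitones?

An augmented fourth spans 6 semitones.
A fifth spanning 6 semitones is diminished (the perfect fifth is 7).

diminished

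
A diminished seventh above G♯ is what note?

G up a major seventh is F#, so the target letter is F.
From G#, a diminished seventh is 9 semitones up: F.

F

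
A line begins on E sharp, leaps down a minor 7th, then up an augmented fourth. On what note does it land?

A minor seventh down from E# is F## (letter F, 10 semitones down).
An augmented fourth up from F## is B## (letter B, 6 semitones up).

B##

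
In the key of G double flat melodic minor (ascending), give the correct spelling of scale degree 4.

Cbb

Degree 4 takes the letter 3 steps above G, which is C.
In melodic minor (ascending), degree 4 sits 5 semitones above the tonic. Gbb + 5 semitones is pitch class 10, spelled on C as Cbb.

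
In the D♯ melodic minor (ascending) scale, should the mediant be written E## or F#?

F#

Each scale degree takes a distinct letter name. Degree 3 of a scale on D must use the letter F.
F# and E## are enharmonically the same pitch, but only F# uses the letter F, so it is the correct spelling here.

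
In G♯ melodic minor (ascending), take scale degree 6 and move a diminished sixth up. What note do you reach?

Scale degree 6 of G# melodic minor (ascending) is E#.
A diminished sixth (7 semitones) above E# lands on the letter C, giving C.

C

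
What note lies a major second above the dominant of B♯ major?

The dominant of B# major is F##.
A major second (2 semitones) above F## lands on the letter G, giving G##.

G##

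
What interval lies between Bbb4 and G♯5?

doubly augmented sixth

The letter names run B→G, a span of 5 letter steps, so the interval is some kind of sixth.
Bbb to G# is 11 semitones. A major sixth is 9, so 11 makes it doubly augmented.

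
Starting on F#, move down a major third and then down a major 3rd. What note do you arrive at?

Bb

A major third down from F# is D (letter D, 4 semitones down).
A major third down from D is Bb (letter B, 4 semitones down).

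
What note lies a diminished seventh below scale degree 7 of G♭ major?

Scale degree 7 of Gb major is F.
A diminished seventh (9 semitones) below F lands on the letter G, giving G#.

G#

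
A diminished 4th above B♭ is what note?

Ebb

A fourth above B lands on the letter E.
A diminished fourth spans 4 semitones, so Bb moves to pitch class 2. On the letter E that is Ebb.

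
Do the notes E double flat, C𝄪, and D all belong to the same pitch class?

Yes

Ebb = pitch class 2 and C## = pitch class 2 and D = pitch class 2 — the same pitch class, so they are enharmonic equivalents.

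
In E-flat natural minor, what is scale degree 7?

Db

Degree 7 takes the letter 6 steps above E, which is D.
In natural minor, degree 7 sits 10 semitones above the tonic. Eb + 10 semitones is pitch class 1, spelled on D as Db.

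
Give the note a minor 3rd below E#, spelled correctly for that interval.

E down a major third is C, so the target letter is C.
From E#, a minor third is 3 semitones down: C##.

C##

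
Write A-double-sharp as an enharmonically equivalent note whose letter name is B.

A## is pitch class 11. The letter B alone is pitch class 11.
Pitch class 11 on B needs no accidental: B.

B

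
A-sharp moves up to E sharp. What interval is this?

perfect fifth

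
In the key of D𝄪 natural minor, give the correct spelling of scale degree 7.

Degree 7 takes the letter 6 steps above D, which is C.
In natural minor, degree 7 sits 10 semitones above the tonic. D## + 10 semitones is pitch class 2, spelled on C as C##.

C##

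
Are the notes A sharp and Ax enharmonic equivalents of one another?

Two spellings are enharmonically equivalent only if they share a pitch class.
Here A# → 10, A## → 11; 10 ≠ 11, so they are not.

No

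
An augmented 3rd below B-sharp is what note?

A third below B lands on the letter G.
An augmented third spans 5 semitones, so B# moves to pitch class 7. On the letter G that is G.

G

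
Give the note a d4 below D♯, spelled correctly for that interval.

A##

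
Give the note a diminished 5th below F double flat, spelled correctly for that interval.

F down a perfect fifth is Bb, so the target letter is B.
From Fbb, a diminished fifth is 6 semitones down: Bbb.

Bbb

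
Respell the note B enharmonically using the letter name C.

B is pitch class 11. The letter C alone is pitch class 0.
To reach pitch class 11 from C requires an offset of -1 semitone, i.e. flat: Cb.

Cb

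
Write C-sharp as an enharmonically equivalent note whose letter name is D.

C# is pitch class 1. The letter D alone is pitch class 2.
To reach pitch class 1 from D requires an offset of -1 semitone, i.e. flat: Db.

Db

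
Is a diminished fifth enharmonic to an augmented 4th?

A diminished fifth spans 6 semitones; an augmented fourth spans 6.
They are enharmonically equivalent.

Yes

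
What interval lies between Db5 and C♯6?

The letter names run D→C, a span of 6 letter steps, so the interval is some kind of seventh.
Db to C# is 12 semitones. A major seventh is 11, so 12 makes it augmented.

augmented seventh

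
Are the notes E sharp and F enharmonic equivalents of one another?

Yes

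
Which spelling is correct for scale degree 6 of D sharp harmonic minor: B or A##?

Each scale degree takes a distinct letter name. Degree 6 of a scale on D must use the letter B.
B and A## are enharmonically the same pitch, but only B uses the letter B, so it is the correct spelling here.

B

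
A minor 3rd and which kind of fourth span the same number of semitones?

A minor third spans 3 semitones.
A fourth spanning 3 semitones is doubly diminished (the perfect fourth is 5).

doubly diminished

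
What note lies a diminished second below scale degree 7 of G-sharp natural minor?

E##

Scale degree 7 of G# natural minor is F#.
A diminished second (0 semitones) below F# lands on the letter E, giving E##.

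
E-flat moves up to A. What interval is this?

The letter names run E→A, a span of 3 letter steps, so the interval is some kind of fourth.
Eb to A is 6 semitones. A perfect fourth is 5, so 6 makes it augmented.

augmented fourth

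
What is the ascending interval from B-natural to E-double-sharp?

The letter names run B→E, a span of 3 letter steps, so the interval is some kind of fourth.
B to E## is 7 semitones. A perfect fourth is 5, so 7 makes it doubly augmented.

doubly augmented fourth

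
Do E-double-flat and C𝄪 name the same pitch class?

Yes

Ebb = pitch class 2 and C## = pitch class 2 — the same pitch class, so they are enharmonic equivalents.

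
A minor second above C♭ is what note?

Dbb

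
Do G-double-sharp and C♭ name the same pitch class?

No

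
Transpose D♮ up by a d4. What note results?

A fourth above D lands on the letter G.
A diminished fourth spans 4 semitones, so D moves to pitch class 6. On the letter G that is Gb.

Gb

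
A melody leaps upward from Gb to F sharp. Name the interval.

augmented seventh

Counting letters G–A–B–C–D–E–F gives a seventh.
Gb→F# = 12 semitones, 1 wider than the major seventh (11), so augmented.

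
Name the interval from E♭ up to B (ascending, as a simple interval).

augmented fifth

The letter names run E→B, a span of 4 letter steps, so the interval is some kind of fifth.
Eb to B is 8 semitones. A perfect fifth is 7, so 8 makes it augmented.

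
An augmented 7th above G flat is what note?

F#

A seventh above G lands on the letter F.
An augmented seventh spans 12 semitones, so Gb moves to pitch class 6. On the letter F that is F#.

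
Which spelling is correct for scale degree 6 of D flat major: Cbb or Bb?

Bb

Each scale degree takes a distinct letter name. Degree 6 of a scale on D must use the letter B.
Bb and Cbb are enharmonically the same pitch, but only Bb uses the letter B, so it is the correct spelling here.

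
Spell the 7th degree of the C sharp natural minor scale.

B

The C# natural minor scale runs C# D# E F# G# A B.
Degree 7 is B.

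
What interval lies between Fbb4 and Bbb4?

The letter names run F→B, a span of 3 letter steps, so the interval is some kind of fourth.
Fbb to Bbb is 6 semitones. A perfect fourth is 5, so 6 makes it augmented.

augmented fourth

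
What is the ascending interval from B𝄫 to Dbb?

minor third

Counting letters B–C–D gives a third.
Bbb→Dbb = 3 semitones, 1 narrower than the major third (4), so minor.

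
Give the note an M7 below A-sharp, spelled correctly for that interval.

B

A seventh below A lands on the letter B.
A major seventh spans 11 semitones, so A# moves to pitch class 11. On the letter B that is B.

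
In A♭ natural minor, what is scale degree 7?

Gb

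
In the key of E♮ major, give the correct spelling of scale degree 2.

F#

Degree 2 takes the letter 1 step above E, which is F.
In major, degree 2 sits 2 semitones above the tonic. E + 2 semitones is pitch class 6, spelled on F as F#.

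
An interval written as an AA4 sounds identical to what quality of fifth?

A doubly augmented fourth spans 7 semitones.
A fifth spanning 7 semitones is perfect (the perfect fifth is 7).

perfect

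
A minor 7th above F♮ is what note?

F up a major seventh is E, so the target letter is E.
From F, a minor seventh is 10 semitones up: Eb.

Eb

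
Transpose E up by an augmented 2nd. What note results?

A second above E lands on the letter F.
An augmented second spans 3 semitones, so E moves to pitch class 7. On the letter F that is F##.

F##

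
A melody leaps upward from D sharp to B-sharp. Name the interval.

major sixth

The letter names run D→B, a span of 5 letter steps, so the interval is some kind of sixth.
D# to B# is 9 semitones. A major sixth is 9, so 9 makes it major.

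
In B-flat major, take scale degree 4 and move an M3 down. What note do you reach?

Scale degree 4 of Bb major is Eb.
A major third (4 semitones) below Eb lands on the letter C, giving Cb.

Cb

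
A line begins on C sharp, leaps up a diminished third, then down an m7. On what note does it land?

A diminished third up from C# is Eb (letter E, 2 semitones up).
A minor seventh down from Eb is F (letter F, 10 semitones down).

F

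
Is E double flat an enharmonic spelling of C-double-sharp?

Yes

Ebb = pitch class 2 and C## = pitch class 2 — the same pitch class, so they are enharmonic equivalents.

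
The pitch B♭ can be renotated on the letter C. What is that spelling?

Cbb

Bb is pitch class 10. The letter C alone is pitch class 0.
To reach pitch class 10 from C requires an offset of -2 semitones, i.e. double flat: Cbb.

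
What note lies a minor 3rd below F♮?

D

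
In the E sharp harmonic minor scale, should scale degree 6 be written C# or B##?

C#

Each scale degree takes a distinct letter name. Degree 6 of a scale on E must use the letter C.
C# and B## are enharmonically the same pitch, but only C# uses the letter C, so it is the correct spelling here.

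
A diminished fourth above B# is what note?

E

A fourth above B lands on the letter E.
A diminished fourth spans 4 semitones, so B# moves to pitch class 4. On the letter E that is E.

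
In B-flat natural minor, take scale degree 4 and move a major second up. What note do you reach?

F

Scale degree 4 of Bb natural minor is Eb.
A major second (2 semitones) above Eb lands on the letter F, giving F.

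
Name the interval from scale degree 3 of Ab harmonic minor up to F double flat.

diminished fourth

Scale degree 3 of Ab harmonic minor is Cb.
Cb up to Fbb: letters C→F make it a fourth; 4 semitones makes it diminished.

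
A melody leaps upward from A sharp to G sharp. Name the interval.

minor seventh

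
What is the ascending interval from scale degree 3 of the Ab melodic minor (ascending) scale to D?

Scale degree 3 of Ab melodic minor (ascending) is Cb.
Cb up to D: letters C→D make it a second; 3 semitones makes it augmented.

augmented second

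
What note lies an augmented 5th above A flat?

A up a perfect fifth is E, so the target letter is E.
From Ab, an augmented fifth is 8 semitones up: E.

E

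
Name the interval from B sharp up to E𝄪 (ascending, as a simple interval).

The letter names run B→E, a span of 3 letter steps, so the interval is some kind of fourth.
B# to E## is 6 semitones. A perfect fourth is 5, so 6 makes it augmented.

augmented fourth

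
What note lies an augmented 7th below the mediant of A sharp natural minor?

The mediant of A# natural minor is C#.
An augmented seventh (12 semitones) below C# lands on the letter D, giving Db.

Db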